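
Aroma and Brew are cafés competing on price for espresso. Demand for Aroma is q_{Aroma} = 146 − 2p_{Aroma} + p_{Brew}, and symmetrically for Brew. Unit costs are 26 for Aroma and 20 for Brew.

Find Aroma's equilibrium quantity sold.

Aroma's profit: π = (p_{Aroma} − 26)(146 − 2p_{Aroma} + p_{Brew}).
∂π/∂p_{Aroma} = 198 − 4p_{Aroma} + p_{Brew} = 0 ⇒ p_{Aroma} = 49.5 + 0.25p_{Brew}.
Similarly p_{Brew} = 46.5 + 0.25p_{Aroma}.
Plugging p_{Brew} into Aroma's best response: p_{Aroma} = 49.5 + 0.25(46.5 + 0.25p_{Aroma}) ⇒ 0.9375p_{Aroma} = 61.125, so p_{Aroma} = 65.2.
Then p_{Brew} = 46.5 + 0.25·65.2 = 62.8.
q_{Aroma} = 146 − 2·65.2 + 62.8 = 78.4.

78.4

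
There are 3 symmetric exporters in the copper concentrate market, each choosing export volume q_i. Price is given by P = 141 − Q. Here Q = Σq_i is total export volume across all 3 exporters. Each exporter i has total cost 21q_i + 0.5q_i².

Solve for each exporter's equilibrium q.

24

A representative exporter's profit is π_i = q_i(141 − Q) − 21q_i − 0.5q_i², with Q = q_i + Σ_{j≠i} q_j.
First-order condition: 120 − 3q_i − Σ_{j≠i} q_j = 0.
With identical exporters, set every q_j = q: then 120 − 3q − 2q = 0, i.e. q = 120/5 = 24.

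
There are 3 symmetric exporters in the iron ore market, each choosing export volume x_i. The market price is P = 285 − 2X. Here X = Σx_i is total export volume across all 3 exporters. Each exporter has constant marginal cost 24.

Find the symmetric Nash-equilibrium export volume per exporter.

32.625

A representative exporter's profit is π_i = x_i(285 − 2X) − 24x_i, with X = x_i + Σ_{j≠i} x_j.
First-order condition: 261 − 4x_i − 2Σ_{j≠i} x_j = 0.
With identical exporters, set every x_j = x: then 261 − 4x − 4x = 0, i.e. x = 261/8 = 32.625.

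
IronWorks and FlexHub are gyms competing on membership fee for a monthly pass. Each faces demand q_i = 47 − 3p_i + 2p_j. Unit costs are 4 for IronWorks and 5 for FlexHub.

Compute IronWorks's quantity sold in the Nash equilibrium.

IronWorks's profit: π = (p_{IronWorks} − 4)(47 − 3p_{IronWorks} + 2p_{FlexHub}).
∂π/∂p_{IronWorks} = 59 − 6p_{IronWorks} + 2p_{FlexHub} = 0 ⇒ p_{IronWorks} = 59/6 + (1/3)p_{FlexHub}.
Similarly p_{FlexHub} = 31/3 + (1/3)p_{IronWorks}.
Plugging p_{FlexHub} into IronWorks's best response: p_{IronWorks} = 59/6 + (1/3)(31/3 + (1/3)p_{IronWorks}) ⇒ (8/9)p_{IronWorks} = 239/18, so p_{IronWorks} = 14.9375.
Then p_{FlexHub} = 31/3 + (1/3)·14.9375 = 15.3125.
q_{IronWorks} = 47 − 3·14.9375 + 2·15.3125 = 32.8125.

32.8125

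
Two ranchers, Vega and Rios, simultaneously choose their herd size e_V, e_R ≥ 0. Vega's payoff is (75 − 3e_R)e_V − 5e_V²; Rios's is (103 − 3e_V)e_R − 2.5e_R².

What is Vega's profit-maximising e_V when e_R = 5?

6

Expanding Vega's payoff: 75e_V − 3e_Re_V − 5e_V².
∂π/∂e_V = 75 − 3e_R − 10e_V = 0, so e_V = 7.5 − 0.3e_R.
At e_R = 5: e_V = 7.5 − 0.3·5 = 6.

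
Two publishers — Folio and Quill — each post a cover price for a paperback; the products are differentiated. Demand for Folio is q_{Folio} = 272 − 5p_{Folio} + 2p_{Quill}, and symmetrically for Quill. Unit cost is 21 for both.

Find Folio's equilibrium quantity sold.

Folio's profit: π = (p_{Folio} − 21)(272 − 5p_{Folio} + 2p_{Quill}).
∂π/∂p_{Folio} = 377 − 10p_{Folio} + 2p_{Quill} = 0 ⇒ p_{Folio} = 37.7 + 0.2p_{Quill}.
Setting p_{Folio} = p_{Quill} in the reaction function: p_{Folio} = 37.7 + 0.2p_{Folio}, so p_{Folio} = 37.7 / 0.8 = 47.125.
q_{Folio} = 272 − 5·47.125 + 2·47.125 = 130.625.

130.625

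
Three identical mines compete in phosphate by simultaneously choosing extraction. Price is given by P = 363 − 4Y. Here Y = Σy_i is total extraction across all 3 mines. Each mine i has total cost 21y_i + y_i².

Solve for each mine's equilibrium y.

19

A representative mine's profit is π_i = y_i(363 − 4Y) − 21y_i − y_i², with Y = y_i + Σ_{j≠i} y_j.
First-order condition: 342 − 10y_i − 4Σ_{j≠i} y_j = 0.
Imposing symmetry (y_j = y for all j) turns Σ_{j≠i} y_j into 2y, so 342 = 18y and y = 19.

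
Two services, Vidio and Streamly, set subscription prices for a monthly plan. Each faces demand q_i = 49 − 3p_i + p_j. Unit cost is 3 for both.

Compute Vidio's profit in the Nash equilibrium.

Vidio's profit: π = (p_{Vidio} − 3)(49 − 3p_{Vidio} + p_{Streamly}).
∂π/∂p_{Vidio} = 58 − 6p_{Vidio} + p_{Streamly} = 0 ⇒ p_{Vidio} = 29/3 + (1/6)p_{Streamly}.
Setting p_{Vidio} = p_{Streamly} in the reaction function: p_{Vidio} = 29/3 + (1/6)p_{Vidio}, so p_{Vidio} = (29/3) / (5/6) = 11.6.
q_{Vidio} = 49 − 3·11.6 + 11.6 = 25.8.
Profit = (11.6 − 3)·25.8 = 221.88.

221.88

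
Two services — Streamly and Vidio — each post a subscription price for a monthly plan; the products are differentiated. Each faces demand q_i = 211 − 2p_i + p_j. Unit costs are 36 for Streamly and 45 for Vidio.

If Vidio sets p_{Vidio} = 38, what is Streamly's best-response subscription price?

80.25

Streamly's profit: π = (p_{Streamly} − 36)(211 − 2p_{Streamly} + p_{Vidio}).
∂π/∂p_{Streamly} = 283 − 4p_{Streamly} + p_{Vidio} = 0 ⇒ p_{Streamly} = 70.75 + 0.25p_{Vidio}.
At p_{Vidio} = 38: p_{Streamly} = 70.75 + 0.25·38 = 80.25.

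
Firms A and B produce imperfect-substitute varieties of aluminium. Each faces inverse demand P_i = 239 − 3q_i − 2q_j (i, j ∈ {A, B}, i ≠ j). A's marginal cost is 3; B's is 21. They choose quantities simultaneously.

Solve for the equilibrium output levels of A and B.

30.625, 26.125

Firm A's profit: π = q_A(239 − 3q_A − 2q_B) − 3q_A.
∂π/∂q_A = 236 − 6q_A − 2q_B = 0 ⇒ q_A = 118/3 − (1/3)q_B.
Similarly q_B = 109/3 − (1/3)q_A.
Solving the two reaction functions simultaneously: (1 − (−1/3)(−1/3))q_A = 118/3 − (1/3)·(109/3), so (8/9)q_A = 245/9 and q_A = 30.625.
Then q_B = 109/3 − (1/3)·30.625 = 26.125.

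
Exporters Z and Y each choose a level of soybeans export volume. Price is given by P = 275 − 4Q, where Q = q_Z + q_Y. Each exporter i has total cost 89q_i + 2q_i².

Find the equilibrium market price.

182

Exporter Z's profit: π = q_Z(275 − 4(q_Z + q_Y)) − 89q_Z − 2q_Z².
∂π/∂q_Z = 186 − 12q_Z − 4q_Y = 0, so q_Z = 15.5 − (1/3)q_Y.
By symmetry q_Y = q_Z; substituting into the reaction function, (4/3)q_Z = 15.5 and q_Z = 11.625.
Equilibrium price: P = 275 − 4·23.25 = 182.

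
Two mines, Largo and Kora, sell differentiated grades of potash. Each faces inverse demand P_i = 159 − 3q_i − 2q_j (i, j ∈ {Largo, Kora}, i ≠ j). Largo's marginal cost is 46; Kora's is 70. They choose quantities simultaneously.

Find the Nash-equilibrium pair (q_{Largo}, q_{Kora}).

Mine Largo's profit: π = q_{Largo}(159 − 3q_{Largo} − 2q_{Kora}) − 46q_{Largo}.
∂π/∂q_{Largo} = 113 − 6q_{Largo} − 2q_{Kora} = 0 ⇒ q_{Largo} = 113/6 − (1/3)q_{Kora}.
Similarly q_{Kora} = 89/6 − (1/3)q_{Largo}.
Substituting the second reaction function into the first: q_{Largo} = 113/6 − (1/3)(89/6 − (1/3)q_{Largo}), which gives (8/9)q_{Largo} = 125/9 ⇒ q_{Largo} = 15.625.
Then q_{Kora} = 89/6 − (1/3)·15.625 = 9.625.

15.625, 9.625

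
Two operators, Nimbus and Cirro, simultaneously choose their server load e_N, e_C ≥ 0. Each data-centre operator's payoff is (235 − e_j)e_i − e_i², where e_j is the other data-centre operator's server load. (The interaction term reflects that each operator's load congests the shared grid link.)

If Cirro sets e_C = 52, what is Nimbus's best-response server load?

91.5

Nimbus's payoff is (235 − e_C)e_N − e_N².
∂π/∂e_N = 235 − e_C − 2e_N = 0, so e_N = 117.5 − 0.5e_C.
At e_C = 52: e_N = 117.5 − 0.5·52 = 91.5.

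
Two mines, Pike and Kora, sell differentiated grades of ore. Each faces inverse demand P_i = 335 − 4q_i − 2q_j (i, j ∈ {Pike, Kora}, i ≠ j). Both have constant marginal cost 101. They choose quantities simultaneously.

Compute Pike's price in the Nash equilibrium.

194.6

Mine Pike's profit: π = q_{Pike}(335 − 4q_{Pike} − 2q_{Kora}) − 101q_{Pike}.
∂π/∂q_{Pike} = 234 − 8q_{Pike} − 2q_{Kora} = 0 ⇒ q_{Pike} = 29.25 − 0.25q_{Kora}.
The game is symmetric, so in equilibrium q_{Kora} = q_{Pike}: the reaction function gives 1.25q_{Pike} = 29.25, hence q_{Pike} = 23.4.
P_{Pike} = 335 − 4·23.4 − 2·23.4 = 194.6.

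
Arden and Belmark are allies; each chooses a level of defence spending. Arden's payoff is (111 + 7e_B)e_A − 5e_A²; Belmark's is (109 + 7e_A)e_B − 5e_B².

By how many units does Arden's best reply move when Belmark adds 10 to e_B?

7

Expanding Arden's payoff: 111e_A + 7e_Be_A − 5e_A².
∂π/∂e_A = 111 + 7e_B − 10e_A = 0, so e_A = 11.1 + 0.7e_B.
The reaction-function slope is 0.7, so a 10-unit rise in e_B moves e_A by 0.7 × 10 = 7. Arden's best response rises — the actions are strategic complements.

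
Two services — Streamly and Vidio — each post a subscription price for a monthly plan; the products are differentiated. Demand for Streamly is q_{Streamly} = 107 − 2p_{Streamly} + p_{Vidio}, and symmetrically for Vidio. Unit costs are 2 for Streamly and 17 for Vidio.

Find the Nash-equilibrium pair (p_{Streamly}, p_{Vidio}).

Streamly's profit: π = (p_{Streamly} − 2)(107 − 2p_{Streamly} + p_{Vidio}).
∂π/∂p_{Streamly} = 111 − 4p_{Streamly} + p_{Vidio} = 0 ⇒ p_{Streamly} = 27.75 + 0.25p_{Vidio}.
Similarly p_{Vidio} = 35.25 + 0.25p_{Streamly}.
Substituting the second reaction function into the first: p_{Streamly} = 27.75 + 0.25(35.25 + 0.25p_{Streamly}), which gives 0.9375p_{Streamly} = 36.5625 ⇒ p_{Streamly} = 39.
Then p_{Vidio} = 35.25 + 0.25·39 = 45.

39, 45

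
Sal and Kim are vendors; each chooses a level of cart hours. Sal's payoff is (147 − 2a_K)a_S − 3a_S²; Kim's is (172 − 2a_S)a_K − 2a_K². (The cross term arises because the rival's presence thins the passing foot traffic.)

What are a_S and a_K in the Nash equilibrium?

12.2, 36.9

Expanding Sal's payoff: 147a_S − 2a_Ka_S − 3a_S².
∂π/∂a_S = 147 − 2a_K − 6a_S = 0, so a_S = 24.5 − (1/3)a_K.
Likewise for Kim: a_K = 43 − 0.5a_S.
Plugging a_K into Sal's best response: a_S = 24.5 − (1/3)(43 − 0.5a_S) ⇒ (5/6)a_S = 61/6, so a_S = 12.2.
Then a_K = 43 − 0.5·12.2 = 36.9.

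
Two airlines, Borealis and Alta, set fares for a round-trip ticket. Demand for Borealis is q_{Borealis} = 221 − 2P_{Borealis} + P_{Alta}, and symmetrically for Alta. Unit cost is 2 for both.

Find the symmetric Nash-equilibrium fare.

Borealis's profit: π = (P_{Borealis} − 2)(221 − 2P_{Borealis} + P_{Alta}).
∂π/∂P_{Borealis} = 225 − 4P_{Borealis} + P_{Alta} = 0 ⇒ P_{Borealis} = 56.25 + 0.25P_{Alta}.
The game is symmetric, so in equilibrium P_{Alta} = P_{Borealis}: the reaction function gives 0.75P_{Borealis} = 56.25, hence P_{Borealis} = 75.

75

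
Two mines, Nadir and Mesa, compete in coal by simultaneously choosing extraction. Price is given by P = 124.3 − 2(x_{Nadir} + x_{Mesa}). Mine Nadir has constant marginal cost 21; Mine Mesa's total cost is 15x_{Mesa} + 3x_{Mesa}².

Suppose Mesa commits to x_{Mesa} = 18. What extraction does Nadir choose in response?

16.825

Mine Nadir's profit: π = x_{Nadir}(124.3 − 2(x_{Nadir} + x_{Mesa})) − 21x_{Nadir}.
∂π/∂x_{Nadir} = 103.3 − 4x_{Nadir} − 2x_{Mesa} = 0, so x_{Nadir} = 25.825 − 0.5x_{Mesa}.
At x_{Mesa} = 18: x_{Nadir} = 25.825 − 0.5·18 = 16.825.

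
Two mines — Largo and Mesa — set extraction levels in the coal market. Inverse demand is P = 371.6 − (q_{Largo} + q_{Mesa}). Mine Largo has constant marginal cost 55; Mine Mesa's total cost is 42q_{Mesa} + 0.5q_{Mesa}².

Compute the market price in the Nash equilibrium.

Mine Largo's profit: π = q_{Largo}(371.6 − (q_{Largo} + q_{Mesa})) − 55q_{Largo}.
∂π/∂q_{Largo} = 316.6 − 2q_{Largo} − q_{Mesa} = 0, so q_{Largo} = 158.3 − 0.5q_{Mesa}.
For Mesa: ∂π/∂q_{Mesa} = 329.6 − 3q_{Mesa} − q_{Largo} = 0 ⇒ q_{Mesa} = 1648/15 − (1/3)q_{Largo}.
Substituting the second reaction function into the first: q_{Largo} = 158.3 − 0.5(1648/15 − (1/3)q_{Largo}), which gives (5/6)q_{Largo} = 3101/30 ⇒ q_{Largo} = 124.04.
Then q_{Mesa} = 1648/15 − (1/3)·124.04 = 68.52.
Equilibrium price: P = 371.6 − 192.56 = 179.04.

179.04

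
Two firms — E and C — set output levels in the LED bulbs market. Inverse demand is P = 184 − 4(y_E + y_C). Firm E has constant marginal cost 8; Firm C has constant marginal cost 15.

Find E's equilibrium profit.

930.25

Firm E's profit: π = y_E(184 − 4(y_E + y_C)) − 8y_E.
∂π/∂y_E = 176 − 8y_E − 4y_C = 0, so y_E = 22 − 0.5y_C.
By the same steps for C: y_C = 21.125 − 0.5y_E.
Substituting the second reaction function into the first: y_E = 22 − 0.5(21.125 − 0.5y_E), which gives 0.75y_E = 11.4375 ⇒ y_E = 15.25.
Then y_C = 21.125 − 0.5·15.25 = 13.5.
Price P = 184 − 4·28.75 = 69.
E's profit: (69 − 8)·15.25 = 930.25.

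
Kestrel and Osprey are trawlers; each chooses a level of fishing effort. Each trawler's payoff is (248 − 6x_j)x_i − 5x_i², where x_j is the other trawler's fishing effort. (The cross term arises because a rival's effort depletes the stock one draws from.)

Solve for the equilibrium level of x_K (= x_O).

Kestrel's payoff is (248 − 6x_O)x_K − 5x_K².
∂π/∂x_K = 248 − 6x_O − 10x_K = 0, so x_K = 24.8 − 0.6x_O.
Setting x_K = x_O in the reaction function: x_K = 24.8 − 0.6x_K, so x_K = 24.8 / 1.6 = 15.5.

15.5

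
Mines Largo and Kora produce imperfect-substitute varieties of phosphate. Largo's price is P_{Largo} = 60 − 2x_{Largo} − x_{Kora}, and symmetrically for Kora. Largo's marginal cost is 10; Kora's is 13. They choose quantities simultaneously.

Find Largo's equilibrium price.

30.4

Mine Largo's profit: π = x_{Largo}(60 − 2x_{Largo} − x_{Kora}) − 10x_{Largo}.
∂π/∂x_{Largo} = 50 − 4x_{Largo} − x_{Kora} = 0 ⇒ x_{Largo} = 12.5 − 0.25x_{Kora}.
Similarly x_{Kora} = 11.75 − 0.25x_{Largo}.
Substituting the second reaction function into the first: x_{Largo} = 12.5 − 0.25(11.75 − 0.25x_{Largo}), which gives 0.9375x_{Largo} = 9.5625 ⇒ x_{Largo} = 10.2.
Then x_{Kora} = 11.75 − 0.25·10.2 = 9.2.
P_{Largo} = 60 − 2·10.2 − 9.2 = 30.4.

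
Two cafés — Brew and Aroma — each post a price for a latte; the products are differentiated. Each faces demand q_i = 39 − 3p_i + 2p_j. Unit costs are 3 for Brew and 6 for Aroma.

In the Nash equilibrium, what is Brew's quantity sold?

Brew's profit: π = (p_{Brew} − 3)(39 − 3p_{Brew} + 2p_{Aroma}).
∂π/∂p_{Brew} = 48 − 6p_{Brew} + 2p_{Aroma} = 0 ⇒ p_{Brew} = 8 + (1/3)p_{Aroma}.
Similarly p_{Aroma} = 9.5 + (1/3)p_{Brew}.
Substituting the second reaction function into the first: p_{Brew} = 8 + (1/3)(9.5 + (1/3)p_{Brew}), which gives (8/9)p_{Brew} = 67/6 ⇒ p_{Brew} = 12.5625.
Then p_{Aroma} = 9.5 + (1/3)·12.5625 = 13.6875.
q_{Brew} = 39 − 3·12.5625 + 2·13.6875 = 28.6875.

28.6875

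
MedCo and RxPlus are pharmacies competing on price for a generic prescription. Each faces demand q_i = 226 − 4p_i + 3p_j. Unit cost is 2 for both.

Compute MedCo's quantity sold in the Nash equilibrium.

MedCo's profit: π = (p_{MedCo} − 2)(226 − 4p_{MedCo} + 3p_{RxPlus}).
∂π/∂p_{MedCo} = 234 − 8p_{MedCo} + 3p_{RxPlus} = 0 ⇒ p_{MedCo} = 29.25 + 0.375p_{RxPlus}.
The game is symmetric, so in equilibrium p_{RxPlus} = p_{MedCo}: the reaction function gives 0.625p_{MedCo} = 29.25, hence p_{MedCo} = 46.8.
q_{MedCo} = 226 − 4·46.8 + 3·46.8 = 179.2.

179.2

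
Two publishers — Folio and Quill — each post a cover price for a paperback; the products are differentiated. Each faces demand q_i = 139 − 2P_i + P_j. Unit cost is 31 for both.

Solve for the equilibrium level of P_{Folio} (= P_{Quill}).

67

Folio's profit: π = (P_{Folio} − 31)(139 − 2P_{Folio} + P_{Quill}).
∂π/∂P_{Folio} = 201 − 4P_{Folio} + P_{Quill} = 0 ⇒ P_{Folio} = 50.25 + 0.25P_{Quill}.
Setting P_{Folio} = P_{Quill} in the reaction function: P_{Folio} = 50.25 + 0.25P_{Folio}, so P_{Folio} = 50.25 / 0.75 = 67.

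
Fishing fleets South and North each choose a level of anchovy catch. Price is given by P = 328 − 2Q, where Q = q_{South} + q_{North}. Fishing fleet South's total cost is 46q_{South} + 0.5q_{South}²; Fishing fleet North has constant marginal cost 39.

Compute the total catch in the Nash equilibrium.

Fishing fleet South's profit: π = q_{South}(328 − 2(q_{South} + q_{North})) − 46q_{South} − 0.5q_{South}².
∂π/∂q_{South} = 282 − 5q_{South} − 2q_{North} = 0, so q_{South} = 56.4 − 0.4q_{North}.
For North: ∂π/∂q_{North} = 289 − 4q_{North} − 2q_{South} = 0 ⇒ q_{North} = 72.25 − 0.5q_{South}.
Plugging q_{North} into South's best response: q_{South} = 56.4 − 0.4(72.25 − 0.5q_{South}) ⇒ 0.8q_{South} = 27.5, so q_{South} = 34.375.
Then q_{North} = 72.25 − 0.5·34.375 = 55.0625.
Total catch: 34.375 + 55.0625 = 89.4375.

89.4375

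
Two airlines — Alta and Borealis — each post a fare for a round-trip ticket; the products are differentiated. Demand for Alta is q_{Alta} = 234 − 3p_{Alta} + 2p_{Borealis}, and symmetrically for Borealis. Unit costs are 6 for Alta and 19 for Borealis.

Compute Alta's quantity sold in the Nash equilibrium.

178.3125

Alta's profit: π = (p_{Alta} − 6)(234 − 3p_{Alta} + 2p_{Borealis}).
∂π/∂p_{Alta} = 252 − 6p_{Alta} + 2p_{Borealis} = 0 ⇒ p_{Alta} = 42 + (1/3)p_{Borealis}.
Similarly p_{Borealis} = 48.5 + (1/3)p_{Alta}.
Plugging p_{Borealis} into Alta's best response: p_{Alta} = 42 + (1/3)(48.5 + (1/3)p_{Alta}) ⇒ (8/9)p_{Alta} = 349/6, so p_{Alta} = 65.4375.
Then p_{Borealis} = 48.5 + (1/3)·65.4375 = 70.3125.
q_{Alta} = 234 − 3·65.4375 + 2·70.3125 = 178.3125.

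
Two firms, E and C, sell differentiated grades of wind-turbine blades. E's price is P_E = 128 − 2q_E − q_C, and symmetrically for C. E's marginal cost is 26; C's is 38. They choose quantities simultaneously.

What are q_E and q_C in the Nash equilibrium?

Firm E's profit: π = q_E(128 − 2q_E − q_C) − 26q_E.
∂π/∂q_E = 102 − 4q_E − q_C = 0 ⇒ q_E = 25.5 − 0.25q_C.
Similarly q_C = 22.5 − 0.25q_E.
Substituting the second reaction function into the first: q_E = 25.5 − 0.25(22.5 − 0.25q_E), which gives 0.9375q_E = 19.875 ⇒ q_E = 21.2.
Then q_C = 22.5 − 0.25·21.2 = 17.2.

21.2, 17.2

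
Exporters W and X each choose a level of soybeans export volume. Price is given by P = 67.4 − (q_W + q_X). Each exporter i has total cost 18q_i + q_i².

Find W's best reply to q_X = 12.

9.35

Exporter W's profit: π = q_W(67.4 − (q_W + q_X)) − 18q_W − q_W².
∂π/∂q_W = 49.4 − 4q_W − q_X = 0, so q_W = 12.35 − 0.25q_X.
At q_X = 12: q_W = 12.35 − 0.25·12 = 9.35.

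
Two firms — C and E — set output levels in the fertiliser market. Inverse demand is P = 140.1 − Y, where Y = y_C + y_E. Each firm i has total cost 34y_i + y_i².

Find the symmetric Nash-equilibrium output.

21.22

Firm C's profit: π = y_C(140.1 − (y_C + y_E)) − 34y_C − y_C².
∂π/∂y_C = 106.1 − 4y_C − y_E = 0, so y_C = 26.525 − 0.25y_E.
Setting y_C = y_E in the reaction function: y_C = 26.525 − 0.25y_C, so y_C = 26.525 / 1.25 = 21.22.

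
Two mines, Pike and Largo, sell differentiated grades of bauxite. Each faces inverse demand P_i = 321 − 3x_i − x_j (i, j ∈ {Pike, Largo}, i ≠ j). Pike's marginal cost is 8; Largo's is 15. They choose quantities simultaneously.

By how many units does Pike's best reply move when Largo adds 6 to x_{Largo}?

Mine Pike's profit: π = x_{Pike}(321 − 3x_{Pike} − x_{Largo}) − 8x_{Pike}.
∂π/∂x_{Pike} = 313 − 6x_{Pike} − x_{Largo} = 0 ⇒ x_{Pike} = 313/6 − (1/6)x_{Largo}.
The reaction-function slope is −1/6, so a 6-unit rise in x_{Largo} moves x_{Pike} by −1/6 × 6 = −1. Pike's best response falls — the actions are strategic substitutes.

-1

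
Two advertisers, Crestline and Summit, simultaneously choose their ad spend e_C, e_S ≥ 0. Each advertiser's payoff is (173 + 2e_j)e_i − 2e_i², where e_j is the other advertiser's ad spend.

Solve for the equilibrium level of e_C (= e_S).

86.5

Crestline's payoff is (173 + 2e_S)e_C − 2e_C².
∂π/∂e_C = 173 + 2e_S − 4e_C = 0, so e_C = 43.25 + 0.5e_S.
Setting e_C = e_S in the reaction function: e_C = 43.25 + 0.5e_C, so e_C = 43.25 / 0.5 = 86.5.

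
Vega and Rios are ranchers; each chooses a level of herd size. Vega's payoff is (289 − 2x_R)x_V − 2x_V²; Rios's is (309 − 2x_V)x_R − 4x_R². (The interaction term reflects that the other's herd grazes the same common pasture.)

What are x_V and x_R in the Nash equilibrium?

Expanding Vega's payoff: 289x_V − 2x_Rx_V − 2x_V².
∂π/∂x_V = 289 − 2x_R − 4x_V = 0, so x_V = 72.25 − 0.5x_R.
Likewise for Rios: x_R = 38.625 − 0.25x_V.
Substituting the second reaction function into the first: x_V = 72.25 − 0.5(38.625 − 0.25x_V), which gives 0.875x_V = 52.9375 ⇒ x_V = 60.5.
Then x_R = 38.625 − 0.25·60.5 = 23.5.

60.5, 23.5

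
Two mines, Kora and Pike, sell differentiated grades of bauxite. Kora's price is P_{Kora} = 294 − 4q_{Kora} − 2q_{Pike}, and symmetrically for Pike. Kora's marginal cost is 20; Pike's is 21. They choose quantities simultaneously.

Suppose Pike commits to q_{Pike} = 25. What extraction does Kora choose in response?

28

Mine Kora's profit: π = q_{Kora}(294 − 4q_{Kora} − 2q_{Pike}) − 20q_{Kora}.
∂π/∂q_{Kora} = 274 − 8q_{Kora} − 2q_{Pike} = 0 ⇒ q_{Kora} = 34.25 − 0.25q_{Pike}.
At q_{Pike} = 25: q_{Kora} = 34.25 − 0.25·25 = 28.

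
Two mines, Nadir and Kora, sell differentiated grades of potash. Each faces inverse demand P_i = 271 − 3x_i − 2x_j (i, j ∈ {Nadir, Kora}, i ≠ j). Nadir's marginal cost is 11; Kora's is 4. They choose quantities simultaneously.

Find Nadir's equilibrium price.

Mine Nadir's profit: π = x_{Nadir}(271 − 3x_{Nadir} − 2x_{Kora}) − 11x_{Nadir}.
∂π/∂x_{Nadir} = 260 − 6x_{Nadir} − 2x_{Kora} = 0 ⇒ x_{Nadir} = 130/3 − (1/3)x_{Kora}.
Similarly x_{Kora} = 44.5 − (1/3)x_{Nadir}.
Solving the two reaction functions simultaneously: (1 − (−1/3)(−1/3))x_{Nadir} = 130/3 − (1/3)·44.5, so (8/9)x_{Nadir} = 28.5 and x_{Nadir} = 32.0625.
Then x_{Kora} = 44.5 − (1/3)·32.0625 = 33.8125.
P_{Nadir} = 271 − 3·32.0625 − 2·33.8125 = 107.1875.

107.1875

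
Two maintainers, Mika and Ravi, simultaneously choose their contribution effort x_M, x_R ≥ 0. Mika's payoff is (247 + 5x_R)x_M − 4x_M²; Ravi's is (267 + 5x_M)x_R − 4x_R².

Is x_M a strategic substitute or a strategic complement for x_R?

Expanding Mika's payoff: 247x_M + 5x_Rx_M − 4x_M².
∂π/∂x_M = 247 + 5x_R − 8x_M = 0, so x_M = 30.875 + 0.625x_R.
The best-response slope dx_M/dx_R = 0.625 > 0: the reaction function is upward-sloping, so the choices are strategic complements.

strategic complements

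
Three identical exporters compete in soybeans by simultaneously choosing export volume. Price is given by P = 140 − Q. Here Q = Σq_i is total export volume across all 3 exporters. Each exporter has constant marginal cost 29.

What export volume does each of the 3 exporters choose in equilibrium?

27.75

A representative exporter's profit is π_i = q_i(140 − Q) − 29q_i, with Q = q_i + Σ_{j≠i} q_j.
First-order condition: 111 − 2q_i − Σ_{j≠i} q_j = 0.
Imposing symmetry (q_j = q for all j) turns Σ_{j≠i} q_j into 2q, so 111 = 4q and q = 27.75.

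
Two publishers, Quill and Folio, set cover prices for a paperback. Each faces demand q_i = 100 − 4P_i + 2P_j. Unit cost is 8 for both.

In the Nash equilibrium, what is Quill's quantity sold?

56

Quill's profit: π = (P_{Quill} − 8)(100 − 4P_{Quill} + 2P_{Folio}).
∂π/∂P_{Quill} = 132 − 8P_{Quill} + 2P_{Folio} = 0 ⇒ P_{Quill} = 16.5 + 0.25P_{Folio}.
By symmetry P_{Folio} = P_{Quill}; substituting into the reaction function, 0.75P_{Quill} = 16.5 and P_{Quill} = 22.
q_{Quill} = 100 − 4·22 + 2·22 = 56.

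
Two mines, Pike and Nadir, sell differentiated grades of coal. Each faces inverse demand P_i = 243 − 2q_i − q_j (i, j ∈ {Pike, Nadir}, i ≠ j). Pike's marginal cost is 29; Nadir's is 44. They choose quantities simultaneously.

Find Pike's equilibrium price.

Mine Pike's profit: π = q_{Pike}(243 − 2q_{Pike} − q_{Nadir}) − 29q_{Pike}.
∂π/∂q_{Pike} = 214 − 4q_{Pike} − q_{Nadir} = 0 ⇒ q_{Pike} = 53.5 − 0.25q_{Nadir}.
Similarly q_{Nadir} = 49.75 − 0.25q_{Pike}.
Substituting the second reaction function into the first: q_{Pike} = 53.5 − 0.25(49.75 − 0.25q_{Pike}), which gives 0.9375q_{Pike} = 41.0625 ⇒ q_{Pike} = 43.8.
Then q_{Nadir} = 49.75 − 0.25·43.8 = 38.8.
P_{Pike} = 243 − 2·43.8 − 38.8 = 116.6.

116.6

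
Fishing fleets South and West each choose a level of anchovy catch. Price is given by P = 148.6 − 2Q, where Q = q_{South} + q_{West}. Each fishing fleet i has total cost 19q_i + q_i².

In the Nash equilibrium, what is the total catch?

Fishing fleet South's profit: π = q_{South}(148.6 − 2(q_{South} + q_{West})) − 19q_{South} − q_{South}².
∂π/∂q_{South} = 129.6 − 6q_{South} − 2q_{West} = 0, so q_{South} = 21.6 − (1/3)q_{West}.
The game is symmetric, so in equilibrium q_{West} = q_{South}: the reaction function gives (4/3)q_{South} = 21.6, hence q_{South} = 16.2.
Total catch: 16.2 + 16.2 = 32.4.

32.4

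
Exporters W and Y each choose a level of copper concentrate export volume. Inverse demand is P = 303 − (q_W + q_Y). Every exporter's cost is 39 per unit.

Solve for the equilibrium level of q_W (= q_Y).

Exporter W's profit: π = q_W(303 − (q_W + q_Y)) − 39q_W.
∂π/∂q_W = 264 − 2q_W − q_Y = 0, so q_W = 132 − 0.5q_Y.
By symmetry q_Y = q_W; substituting into the reaction function, 1.5q_W = 132 and q_W = 88.

88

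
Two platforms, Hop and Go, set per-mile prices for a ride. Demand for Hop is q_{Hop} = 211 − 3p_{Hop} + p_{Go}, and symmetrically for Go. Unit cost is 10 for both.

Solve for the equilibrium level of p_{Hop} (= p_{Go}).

48.2

Hop's profit: π = (p_{Hop} − 10)(211 − 3p_{Hop} + p_{Go}).
∂π/∂p_{Hop} = 241 − 6p_{Hop} + p_{Go} = 0 ⇒ p_{Hop} = 241/6 + (1/6)p_{Go}.
By symmetry p_{Go} = p_{Hop}; substituting into the reaction function, (5/6)p_{Hop} = 241/6 and p_{Hop} = 48.2.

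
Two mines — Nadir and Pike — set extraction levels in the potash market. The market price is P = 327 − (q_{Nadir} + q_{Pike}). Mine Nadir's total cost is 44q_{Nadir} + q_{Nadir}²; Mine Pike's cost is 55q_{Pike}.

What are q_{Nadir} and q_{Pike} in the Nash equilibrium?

Mine Nadir's profit: π = q_{Nadir}(327 − (q_{Nadir} + q_{Pike})) − 44q_{Nadir} − q_{Nadir}².
∂π/∂q_{Nadir} = 283 − 4q_{Nadir} − q_{Pike} = 0, so q_{Nadir} = 70.75 − 0.25q_{Pike}.
For Pike: ∂π/∂q_{Pike} = 272 − 2q_{Pike} − q_{Nadir} = 0 ⇒ q_{Pike} = 136 − 0.5q_{Nadir}.
Substituting the second reaction function into the first: q_{Nadir} = 70.75 − 0.25(136 − 0.5q_{Nadir}), which gives 0.875q_{Nadir} = 36.75 ⇒ q_{Nadir} = 42.
Then q_{Pike} = 136 − 0.5·42 = 115.

42, 115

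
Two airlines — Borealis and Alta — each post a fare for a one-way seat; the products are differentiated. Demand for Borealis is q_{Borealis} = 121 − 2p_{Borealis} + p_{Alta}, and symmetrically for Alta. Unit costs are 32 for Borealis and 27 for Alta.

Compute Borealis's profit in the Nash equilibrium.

Borealis's profit: π = (p_{Borealis} − 32)(121 − 2p_{Borealis} + p_{Alta}).
∂π/∂p_{Borealis} = 185 − 4p_{Borealis} + p_{Alta} = 0 ⇒ p_{Borealis} = 46.25 + 0.25p_{Alta}.
Similarly p_{Alta} = 43.75 + 0.25p_{Borealis}.
Solving the two reaction functions simultaneously: (1 − (0.25)(0.25))p_{Borealis} = 46.25 + 0.25·43.75, so 0.9375p_{Borealis} = 57.1875 and p_{Borealis} = 61.
Then p_{Alta} = 43.75 + 0.25·61 = 59.
q_{Borealis} = 121 − 2·61 + 59 = 58.
Profit = (61 − 32)·58 = 1682.

1682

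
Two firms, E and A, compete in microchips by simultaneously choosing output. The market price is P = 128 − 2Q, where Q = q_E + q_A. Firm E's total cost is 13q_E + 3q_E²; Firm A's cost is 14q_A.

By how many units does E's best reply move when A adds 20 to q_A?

-4

Firm E's profit: π = q_E(128 − 2(q_E + q_A)) − 13q_E − 3q_E².
∂π/∂q_E = 115 − 10q_E − 2q_A = 0, so q_E = 11.5 − 0.2q_A.
The reaction-function slope is −0.2, so a 20-unit rise in q_A moves q_E by −0.2 × 20 = −4. E's best response falls — the actions are strategic substitutes.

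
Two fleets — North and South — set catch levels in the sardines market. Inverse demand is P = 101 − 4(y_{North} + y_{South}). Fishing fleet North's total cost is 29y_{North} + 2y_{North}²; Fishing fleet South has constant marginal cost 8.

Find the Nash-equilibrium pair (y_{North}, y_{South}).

Fishing fleet North's profit: π = y_{North}(101 − 4(y_{North} + y_{South})) − 29y_{North} − 2y_{North}².
∂π/∂y_{North} = 72 − 12y_{North} − 4y_{South} = 0, so y_{North} = 6 − (1/3)y_{South}.
For South: ∂π/∂y_{South} = 93 − 8y_{South} − 4y_{North} = 0 ⇒ y_{South} = 11.625 − 0.5y_{North}.
Solving the two reaction functions simultaneously: (1 − (−1/3)(−0.5))y_{North} = 6 − (1/3)·11.625, so (5/6)y_{North} = 2.125 and y_{North} = 2.55.
Then y_{South} = 11.625 − 0.5·2.55 = 10.35.

2.55, 10.35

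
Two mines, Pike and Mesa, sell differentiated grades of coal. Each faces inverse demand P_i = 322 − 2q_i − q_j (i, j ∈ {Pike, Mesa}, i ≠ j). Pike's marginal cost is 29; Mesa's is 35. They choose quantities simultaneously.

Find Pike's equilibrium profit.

6962

Mine Pike's profit: π = q_{Pike}(322 − 2q_{Pike} − q_{Mesa}) − 29q_{Pike}.
∂π/∂q_{Pike} = 293 − 4q_{Pike} − q_{Mesa} = 0 ⇒ q_{Pike} = 73.25 − 0.25q_{Mesa}.
Similarly q_{Mesa} = 71.75 − 0.25q_{Pike}.
Solving the two reaction functions simultaneously: (1 − (−0.25)(−0.25))q_{Pike} = 73.25 − 0.25·71.75, so 0.9375q_{Pike} = 55.3125 and q_{Pike} = 59.
Then q_{Mesa} = 71.75 − 0.25·59 = 57.
P_{Pike} = 322 − 2·59 − 57 = 147.
Profit = (147 − 29)·59 = 6962.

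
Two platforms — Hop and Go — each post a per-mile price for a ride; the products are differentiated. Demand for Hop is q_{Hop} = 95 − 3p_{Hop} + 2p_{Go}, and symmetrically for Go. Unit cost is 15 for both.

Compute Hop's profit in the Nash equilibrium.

1200

Hop's profit: π = (p_{Hop} − 15)(95 − 3p_{Hop} + 2p_{Go}).
∂π/∂p_{Hop} = 140 − 6p_{Hop} + 2p_{Go} = 0 ⇒ p_{Hop} = 70/3 + (1/3)p_{Go}.
Setting p_{Hop} = p_{Go} in the reaction function: p_{Hop} = 70/3 + (1/3)p_{Hop}, so p_{Hop} = (70/3) / (2/3) = 35.
q_{Hop} = 95 − 3·35 + 2·35 = 60.
Profit = (35 − 15)·60 = 1200.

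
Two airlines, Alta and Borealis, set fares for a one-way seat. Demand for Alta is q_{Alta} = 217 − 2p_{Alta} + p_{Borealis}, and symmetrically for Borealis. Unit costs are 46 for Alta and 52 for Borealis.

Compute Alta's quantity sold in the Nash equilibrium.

115.6

Alta's profit: π = (p_{Alta} − 46)(217 − 2p_{Alta} + p_{Borealis}).
∂π/∂p_{Alta} = 309 − 4p_{Alta} + p_{Borealis} = 0 ⇒ p_{Alta} = 77.25 + 0.25p_{Borealis}.
Similarly p_{Borealis} = 80.25 + 0.25p_{Alta}.
Plugging p_{Borealis} into Alta's best response: p_{Alta} = 77.25 + 0.25(80.25 + 0.25p_{Alta}) ⇒ 0.9375p_{Alta} = 97.3125, so p_{Alta} = 103.8.
Then p_{Borealis} = 80.25 + 0.25·103.8 = 106.2.
q_{Alta} = 217 − 2·103.8 + 106.2 = 115.6.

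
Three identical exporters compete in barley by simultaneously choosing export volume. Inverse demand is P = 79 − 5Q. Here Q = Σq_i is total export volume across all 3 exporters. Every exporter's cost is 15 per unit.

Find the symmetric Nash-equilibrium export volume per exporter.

3.2

A representative exporter's profit is π_i = q_i(79 − 5Q) − 15q_i, with Q = q_i + Σ_{j≠i} q_j.
First-order condition: 64 − 10q_i − 5Σ_{j≠i} q_j = 0.
Imposing symmetry (q_j = q for all j) turns Σ_{j≠i} q_j into 2q, so 64 = 20q and q = 3.2.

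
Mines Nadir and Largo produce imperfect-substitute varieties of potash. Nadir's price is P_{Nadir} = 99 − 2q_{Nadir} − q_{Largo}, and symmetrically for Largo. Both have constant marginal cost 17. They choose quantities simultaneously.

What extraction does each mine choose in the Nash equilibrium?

16.4

Mine Nadir's profit: π = q_{Nadir}(99 − 2q_{Nadir} − q_{Largo}) − 17q_{Nadir}.
∂π/∂q_{Nadir} = 82 − 4q_{Nadir} − q_{Largo} = 0 ⇒ q_{Nadir} = 20.5 − 0.25q_{Largo}.
The game is symmetric, so in equilibrium q_{Largo} = q_{Nadir}: the reaction function gives 1.25q_{Nadir} = 20.5, hence q_{Nadir} = 16.4.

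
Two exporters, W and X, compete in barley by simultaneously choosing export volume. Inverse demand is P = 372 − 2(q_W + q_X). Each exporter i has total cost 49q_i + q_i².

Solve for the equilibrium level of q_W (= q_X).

Exporter W's profit: π = q_W(372 − 2(q_W + q_X)) − 49q_W − q_W².
∂π/∂q_W = 323 − 6q_W − 2q_X = 0, so q_W = 323/6 − (1/3)q_X.
Setting q_W = q_X in the reaction function: q_W = 323/6 − (1/3)q_W, so q_W = (323/6) / (4/3) = 40.375.

40.375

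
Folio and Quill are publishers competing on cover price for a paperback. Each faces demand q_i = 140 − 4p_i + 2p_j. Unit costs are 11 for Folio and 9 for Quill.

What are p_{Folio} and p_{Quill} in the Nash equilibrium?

Folio's profit: π = (p_{Folio} − 11)(140 − 4p_{Folio} + 2p_{Quill}).
∂π/∂p_{Folio} = 184 − 8p_{Folio} + 2p_{Quill} = 0 ⇒ p_{Folio} = 23 + 0.25p_{Quill}.
Similarly p_{Quill} = 22 + 0.25p_{Folio}.
Plugging p_{Quill} into Folio's best response: p_{Folio} = 23 + 0.25(22 + 0.25p_{Folio}) ⇒ 0.9375p_{Folio} = 28.5, so p_{Folio} = 30.4.
Then p_{Quill} = 22 + 0.25·30.4 = 29.6.

30.4, 29.6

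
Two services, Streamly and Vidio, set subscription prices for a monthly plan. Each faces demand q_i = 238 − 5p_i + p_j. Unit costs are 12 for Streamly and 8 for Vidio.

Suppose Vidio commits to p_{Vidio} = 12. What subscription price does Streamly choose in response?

Streamly's profit: π = (p_{Streamly} − 12)(238 − 5p_{Streamly} + p_{Vidio}).
∂π/∂p_{Streamly} = 298 − 10p_{Streamly} + p_{Vidio} = 0 ⇒ p_{Streamly} = 29.8 + 0.1p_{Vidio}.
At p_{Vidio} = 12: p_{Streamly} = 29.8 + 0.1·12 = 31.

31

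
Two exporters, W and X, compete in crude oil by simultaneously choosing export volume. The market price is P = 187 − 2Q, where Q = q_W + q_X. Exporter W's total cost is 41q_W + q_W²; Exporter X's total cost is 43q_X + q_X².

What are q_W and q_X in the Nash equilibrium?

Exporter W's profit: π = q_W(187 − 2(q_W + q_X)) − 41q_W − q_W².
∂π/∂q_W = 146 − 6q_W − 2q_X = 0, so q_W = 73/3 − (1/3)q_X.
By the same steps for X: q_X = 24 − (1/3)q_W.
Plugging q_X into W's best response: q_W = 73/3 − (1/3)(24 − (1/3)q_W) ⇒ (8/9)q_W = 49/3, so q_W = 18.375.
Then q_X = 24 − (1/3)·18.375 = 17.875.

18.375, 17.875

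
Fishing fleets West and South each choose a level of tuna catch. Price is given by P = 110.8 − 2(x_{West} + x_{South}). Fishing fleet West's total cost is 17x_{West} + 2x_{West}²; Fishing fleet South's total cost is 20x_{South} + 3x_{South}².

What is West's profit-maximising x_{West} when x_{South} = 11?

Fishing fleet West's profit: π = x_{West}(110.8 − 2(x_{West} + x_{South})) − 17x_{West} − 2x_{West}².
∂π/∂x_{West} = 93.8 − 8x_{West} − 2x_{South} = 0, so x_{West} = 11.725 − 0.25x_{South}.
At x_{South} = 11: x_{West} = 11.725 − 0.25·11 = 8.975.

8.975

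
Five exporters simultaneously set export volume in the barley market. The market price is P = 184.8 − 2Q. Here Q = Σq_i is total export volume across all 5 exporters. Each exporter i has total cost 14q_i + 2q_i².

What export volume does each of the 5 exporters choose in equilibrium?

A representative exporter's profit is π_i = q_i(184.8 − 2Q) − 14q_i − 2q_i², with Q = q_i + Σ_{j≠i} q_j.
First-order condition: 170.8 − 8q_i − 2Σ_{j≠i} q_j = 0.
With identical exporters, set every q_j = q: then 170.8 − 8q − 8q = 0, i.e. q = 170.8/16 = 10.675.

10.675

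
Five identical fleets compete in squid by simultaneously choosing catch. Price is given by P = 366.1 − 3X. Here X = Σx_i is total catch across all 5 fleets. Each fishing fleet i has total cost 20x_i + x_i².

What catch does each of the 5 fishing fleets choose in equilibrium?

17.305

A representative fishing fleet's profit is π_i = x_i(366.1 − 3X) − 20x_i − x_i², with X = x_i + Σ_{j≠i} x_j.
First-order condition: 346.1 − 8x_i − 3Σ_{j≠i} x_j = 0.
With identical fishing fleets, set every x_j = x: then 346.1 − 8x − 12x = 0, i.e. x = 346.1/20 = 17.305.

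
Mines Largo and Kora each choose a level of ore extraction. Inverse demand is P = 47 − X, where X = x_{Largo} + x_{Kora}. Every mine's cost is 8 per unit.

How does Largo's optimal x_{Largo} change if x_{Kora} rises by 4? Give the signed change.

-2

Mine Largo's profit: π = x_{Largo}(47 − (x_{Largo} + x_{Kora})) − 8x_{Largo}.
∂π/∂x_{Largo} = 39 − 2x_{Largo} − x_{Kora} = 0, so x_{Largo} = 19.5 − 0.5x_{Kora}.
The reaction-function slope is −0.5, so a 4-unit rise in x_{Kora} moves x_{Largo} by −0.5 × 4 = −2. Largo's best response falls — the actions are strategic substitutes.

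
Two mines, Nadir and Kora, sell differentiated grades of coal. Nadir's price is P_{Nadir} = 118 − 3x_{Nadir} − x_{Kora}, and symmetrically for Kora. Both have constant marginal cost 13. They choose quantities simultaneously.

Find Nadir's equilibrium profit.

675

Mine Nadir's profit: π = x_{Nadir}(118 − 3x_{Nadir} − x_{Kora}) − 13x_{Nadir}.
∂π/∂x_{Nadir} = 105 − 6x_{Nadir} − x_{Kora} = 0 ⇒ x_{Nadir} = 17.5 − (1/6)x_{Kora}.
The game is symmetric, so in equilibrium x_{Kora} = x_{Nadir}: the reaction function gives (7/6)x_{Nadir} = 17.5, hence x_{Nadir} = 15.
P_{Nadir} = 118 − 3·15 − 15 = 58.
Profit = (58 − 13)·15 = 675.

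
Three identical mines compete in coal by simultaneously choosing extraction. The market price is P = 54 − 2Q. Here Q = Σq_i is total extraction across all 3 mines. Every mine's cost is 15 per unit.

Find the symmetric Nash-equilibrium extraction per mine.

A representative mine's profit is π_i = q_i(54 − 2Q) − 15q_i, with Q = q_i + Σ_{j≠i} q_j.
First-order condition: 39 − 4q_i − 2Σ_{j≠i} q_j = 0.
In a symmetric equilibrium every mine chooses the same q, so Σ_{j≠i} q_j = 2q. The condition becomes 39 − 8q = 0, giving q = 39/8 = 4.875.

4.875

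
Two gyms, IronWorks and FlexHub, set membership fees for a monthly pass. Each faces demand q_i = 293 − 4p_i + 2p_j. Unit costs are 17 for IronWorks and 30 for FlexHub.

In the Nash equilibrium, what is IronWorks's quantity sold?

179.6

IronWorks's profit: π = (p_{IronWorks} − 17)(293 − 4p_{IronWorks} + 2p_{FlexHub}).
∂π/∂p_{IronWorks} = 361 − 8p_{IronWorks} + 2p_{FlexHub} = 0 ⇒ p_{IronWorks} = 45.125 + 0.25p_{FlexHub}.
Similarly p_{FlexHub} = 51.625 + 0.25p_{IronWorks}.
Plugging p_{FlexHub} into IronWorks's best response: p_{IronWorks} = 45.125 + 0.25(51.625 + 0.25p_{IronWorks}) ⇒ 0.9375p_{IronWorks} = 1857/32, so p_{IronWorks} = 61.9.
Then p_{FlexHub} = 51.625 + 0.25·61.9 = 67.1.
q_{IronWorks} = 293 − 4·61.9 + 2·67.1 = 179.6.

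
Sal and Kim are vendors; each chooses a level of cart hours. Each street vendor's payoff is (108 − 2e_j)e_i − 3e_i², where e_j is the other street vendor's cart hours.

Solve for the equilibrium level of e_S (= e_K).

13.5

Sal's payoff is (108 − 2e_K)e_S − 3e_S².
∂π/∂e_S = 108 − 2e_K − 6e_S = 0, so e_S = 18 − (1/3)e_K.
Setting e_S = e_K in the reaction function: e_S = 18 − (1/3)e_S, so e_S = 18 / (4/3) = 13.5.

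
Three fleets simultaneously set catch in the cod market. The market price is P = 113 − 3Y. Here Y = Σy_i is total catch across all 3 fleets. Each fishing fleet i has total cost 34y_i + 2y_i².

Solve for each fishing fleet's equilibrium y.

A representative fishing fleet's profit is π_i = y_i(113 − 3Y) − 34y_i − 2y_i², with Y = y_i + Σ_{j≠i} y_j.
First-order condition: 79 − 10y_i − 3Σ_{j≠i} y_j = 0.
Imposing symmetry (y_j = y for all j) turns Σ_{j≠i} y_j into 2y, so 79 = 16y and y = 4.9375.

4.9375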